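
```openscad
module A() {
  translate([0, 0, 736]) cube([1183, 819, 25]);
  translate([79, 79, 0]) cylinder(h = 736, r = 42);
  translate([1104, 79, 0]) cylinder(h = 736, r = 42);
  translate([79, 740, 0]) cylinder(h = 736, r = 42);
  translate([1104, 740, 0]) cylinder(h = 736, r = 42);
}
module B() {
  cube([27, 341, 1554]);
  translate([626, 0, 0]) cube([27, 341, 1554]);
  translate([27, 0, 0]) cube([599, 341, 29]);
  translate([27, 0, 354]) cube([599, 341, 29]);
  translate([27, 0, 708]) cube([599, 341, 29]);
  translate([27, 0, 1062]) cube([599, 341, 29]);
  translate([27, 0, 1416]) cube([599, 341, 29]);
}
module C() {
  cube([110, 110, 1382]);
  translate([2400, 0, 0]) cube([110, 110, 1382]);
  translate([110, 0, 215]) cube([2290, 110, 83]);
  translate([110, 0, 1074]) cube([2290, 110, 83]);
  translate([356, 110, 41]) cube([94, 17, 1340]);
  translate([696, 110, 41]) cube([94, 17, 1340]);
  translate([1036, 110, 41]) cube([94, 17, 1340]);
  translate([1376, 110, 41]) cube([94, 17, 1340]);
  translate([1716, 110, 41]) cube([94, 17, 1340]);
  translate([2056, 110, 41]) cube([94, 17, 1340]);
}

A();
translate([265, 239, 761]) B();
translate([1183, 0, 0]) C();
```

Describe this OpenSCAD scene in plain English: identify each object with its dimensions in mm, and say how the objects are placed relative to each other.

A is a rectangular dining table. The top is 1183×819×25 mm with its upper surface at z = 761 mm. It stands on four round legs of 84 mm diameter, each leg's bounding box inset 37 mm from the nearest pair of top edges, running from the floor to the underside of the top.

B is a bookshelf 653 mm wide overall, 341 mm deep and 1554 mm tall. The two sides are 27 mm thick vertical panels. 5 horizontal shelves of 29 mm thickness span between the inner faces of the sides; the lowest shelf sits on the floor and shelves are stacked with a clear vertical gap of 325 mm between each pair.

C is a fence section. Two 110×110 mm posts, 1382 mm tall, stand on the floor with a clear span of 2290 mm between their inner faces. Two horizontal rails of 110×83 mm section span the gap between the posts with their undersides at z = 215 mm and z = 1074 mm, flush with the posts' −y face. 6 pickets, each 94 mm wide, 17 mm thick and 1340 mm tall, are fixed to the +y face of the rails with their bottoms at z = 41 mm, evenly spaced across the span with equal gaps (rounded down to the nearest mm) at the −x end and between each pair — any rounding remainder accumulates at the +x end.

The bookshelf is on top of the table, centred. The fence section is against the table's +x side, with their −y faces flush.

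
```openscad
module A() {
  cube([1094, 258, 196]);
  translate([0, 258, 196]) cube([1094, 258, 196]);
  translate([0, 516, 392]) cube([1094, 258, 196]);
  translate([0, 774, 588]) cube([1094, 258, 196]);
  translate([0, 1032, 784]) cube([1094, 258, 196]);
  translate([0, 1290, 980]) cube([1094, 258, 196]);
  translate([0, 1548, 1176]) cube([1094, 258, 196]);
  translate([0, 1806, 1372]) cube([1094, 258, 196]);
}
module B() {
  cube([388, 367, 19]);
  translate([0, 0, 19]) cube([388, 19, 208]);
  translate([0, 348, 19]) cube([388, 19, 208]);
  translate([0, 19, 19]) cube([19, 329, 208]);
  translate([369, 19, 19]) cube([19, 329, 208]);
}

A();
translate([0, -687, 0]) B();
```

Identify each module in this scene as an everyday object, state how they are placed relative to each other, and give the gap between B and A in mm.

A is a staircase. B is an open box. The open box is on the floor beside the staircase on its −y side. The gap between the open box and the staircase is 320 mm.

The open box's nearest face is 320 mm from the staircase's −y face.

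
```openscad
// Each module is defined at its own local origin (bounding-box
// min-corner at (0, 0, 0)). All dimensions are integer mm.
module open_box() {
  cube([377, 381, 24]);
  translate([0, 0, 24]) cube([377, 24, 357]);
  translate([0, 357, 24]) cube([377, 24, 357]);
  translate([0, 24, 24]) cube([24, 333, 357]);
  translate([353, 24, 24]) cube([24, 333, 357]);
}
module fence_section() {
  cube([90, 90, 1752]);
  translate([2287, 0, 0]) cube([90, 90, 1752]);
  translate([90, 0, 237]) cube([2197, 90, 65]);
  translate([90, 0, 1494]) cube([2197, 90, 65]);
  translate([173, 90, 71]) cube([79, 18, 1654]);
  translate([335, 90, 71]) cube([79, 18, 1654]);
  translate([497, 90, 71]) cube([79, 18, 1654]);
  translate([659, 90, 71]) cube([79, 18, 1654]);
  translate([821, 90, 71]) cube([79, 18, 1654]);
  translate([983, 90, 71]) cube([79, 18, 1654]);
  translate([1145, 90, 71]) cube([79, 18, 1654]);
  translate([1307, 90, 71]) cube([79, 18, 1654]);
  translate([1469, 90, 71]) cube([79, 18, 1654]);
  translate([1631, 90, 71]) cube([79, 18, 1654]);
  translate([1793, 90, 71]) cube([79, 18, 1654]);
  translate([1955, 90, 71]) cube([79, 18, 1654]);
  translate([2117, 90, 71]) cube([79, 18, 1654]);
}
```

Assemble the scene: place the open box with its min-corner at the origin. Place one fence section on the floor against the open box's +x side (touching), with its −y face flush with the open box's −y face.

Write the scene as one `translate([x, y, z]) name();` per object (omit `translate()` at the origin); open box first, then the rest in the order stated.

open_box();
translate([377, 0, 0]) fence_section();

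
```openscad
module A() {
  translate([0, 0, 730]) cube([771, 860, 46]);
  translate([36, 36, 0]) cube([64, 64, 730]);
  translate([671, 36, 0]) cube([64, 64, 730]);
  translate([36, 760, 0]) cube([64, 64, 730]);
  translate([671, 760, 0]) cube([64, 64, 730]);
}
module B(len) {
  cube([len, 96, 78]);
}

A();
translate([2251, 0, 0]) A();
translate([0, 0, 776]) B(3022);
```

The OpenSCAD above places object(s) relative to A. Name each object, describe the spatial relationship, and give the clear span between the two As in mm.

A is a table. B is a beam. A beam spans the tops of two tables. The clear span between the two tables is 1480 mm.

Second table starts at x = 2251; first ends at x = 771; clear span = 2251 − 771 = 1480 mm.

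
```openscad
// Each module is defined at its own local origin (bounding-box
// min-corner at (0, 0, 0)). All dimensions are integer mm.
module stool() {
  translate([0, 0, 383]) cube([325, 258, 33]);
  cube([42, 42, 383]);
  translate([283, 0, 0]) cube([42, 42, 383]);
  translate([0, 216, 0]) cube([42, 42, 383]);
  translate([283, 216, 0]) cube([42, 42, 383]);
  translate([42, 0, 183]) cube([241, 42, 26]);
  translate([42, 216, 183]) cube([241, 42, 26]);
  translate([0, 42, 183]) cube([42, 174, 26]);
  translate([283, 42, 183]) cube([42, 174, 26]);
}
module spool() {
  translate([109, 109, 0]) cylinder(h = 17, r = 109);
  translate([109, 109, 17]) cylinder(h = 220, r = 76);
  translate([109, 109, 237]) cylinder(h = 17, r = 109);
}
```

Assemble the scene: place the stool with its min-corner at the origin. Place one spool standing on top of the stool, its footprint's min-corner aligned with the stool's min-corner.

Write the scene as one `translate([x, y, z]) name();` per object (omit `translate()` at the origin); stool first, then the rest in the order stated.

stool();
translate([0, 0, 416]) spool();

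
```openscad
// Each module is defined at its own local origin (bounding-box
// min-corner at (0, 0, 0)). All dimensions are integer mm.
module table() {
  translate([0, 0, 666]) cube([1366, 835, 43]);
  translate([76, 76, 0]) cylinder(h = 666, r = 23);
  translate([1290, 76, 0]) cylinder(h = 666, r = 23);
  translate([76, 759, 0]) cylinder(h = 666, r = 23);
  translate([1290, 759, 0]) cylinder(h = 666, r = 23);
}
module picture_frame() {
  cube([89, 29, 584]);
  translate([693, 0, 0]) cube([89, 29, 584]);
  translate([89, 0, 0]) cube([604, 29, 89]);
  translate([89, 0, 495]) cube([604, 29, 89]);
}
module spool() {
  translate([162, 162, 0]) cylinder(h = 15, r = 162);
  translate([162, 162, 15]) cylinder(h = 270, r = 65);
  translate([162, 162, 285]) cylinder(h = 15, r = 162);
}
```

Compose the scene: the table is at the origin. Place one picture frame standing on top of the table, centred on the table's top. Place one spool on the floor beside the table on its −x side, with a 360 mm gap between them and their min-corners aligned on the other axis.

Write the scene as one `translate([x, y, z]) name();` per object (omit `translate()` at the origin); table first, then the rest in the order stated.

table();
translate([292, 403, 709]) picture_frame();
translate([-684, 0, 0]) spool();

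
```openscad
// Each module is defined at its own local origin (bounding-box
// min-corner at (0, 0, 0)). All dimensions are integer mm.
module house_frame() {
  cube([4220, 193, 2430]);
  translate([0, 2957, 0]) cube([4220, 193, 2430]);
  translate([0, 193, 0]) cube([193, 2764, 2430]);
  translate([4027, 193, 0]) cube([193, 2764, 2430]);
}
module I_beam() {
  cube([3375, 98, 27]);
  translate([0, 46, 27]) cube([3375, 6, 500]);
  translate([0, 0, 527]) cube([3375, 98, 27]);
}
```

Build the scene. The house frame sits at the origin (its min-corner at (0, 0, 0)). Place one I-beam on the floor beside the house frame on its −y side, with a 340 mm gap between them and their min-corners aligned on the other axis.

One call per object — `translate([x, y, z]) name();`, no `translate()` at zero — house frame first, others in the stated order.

house_frame();
translate([0, -438, 0]) I_beam();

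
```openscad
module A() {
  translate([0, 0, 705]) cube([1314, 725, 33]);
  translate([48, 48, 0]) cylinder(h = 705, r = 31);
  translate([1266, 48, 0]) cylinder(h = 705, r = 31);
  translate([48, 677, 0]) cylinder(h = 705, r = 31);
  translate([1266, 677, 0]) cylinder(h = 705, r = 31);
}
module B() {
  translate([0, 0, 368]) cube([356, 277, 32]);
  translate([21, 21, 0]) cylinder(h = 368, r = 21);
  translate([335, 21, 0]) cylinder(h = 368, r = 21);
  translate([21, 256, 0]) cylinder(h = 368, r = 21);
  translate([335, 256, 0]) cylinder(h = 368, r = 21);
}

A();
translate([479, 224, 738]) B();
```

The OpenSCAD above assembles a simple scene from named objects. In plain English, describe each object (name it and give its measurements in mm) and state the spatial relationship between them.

A is a rectangular dining table. The top is 1314×725×33 mm with its upper surface at z = 738 mm. It stands on four round legs of 62 mm diameter, each leg's bounding box inset 17 mm from the nearest pair of top edges, running from the floor to the underside of the top.

B is a four-legged stool. The seat is a 356×277×32 mm slab whose top surface is at z = 400 mm; four round legs, each 42 mm in diameter, run from the floor (z = 0) to the underside of the seat, each leg's axis is inset half a diameter from the nearest pair of seat edges (so the leg's bounding box is flush with the corner).

The stool is on top of the table, centred.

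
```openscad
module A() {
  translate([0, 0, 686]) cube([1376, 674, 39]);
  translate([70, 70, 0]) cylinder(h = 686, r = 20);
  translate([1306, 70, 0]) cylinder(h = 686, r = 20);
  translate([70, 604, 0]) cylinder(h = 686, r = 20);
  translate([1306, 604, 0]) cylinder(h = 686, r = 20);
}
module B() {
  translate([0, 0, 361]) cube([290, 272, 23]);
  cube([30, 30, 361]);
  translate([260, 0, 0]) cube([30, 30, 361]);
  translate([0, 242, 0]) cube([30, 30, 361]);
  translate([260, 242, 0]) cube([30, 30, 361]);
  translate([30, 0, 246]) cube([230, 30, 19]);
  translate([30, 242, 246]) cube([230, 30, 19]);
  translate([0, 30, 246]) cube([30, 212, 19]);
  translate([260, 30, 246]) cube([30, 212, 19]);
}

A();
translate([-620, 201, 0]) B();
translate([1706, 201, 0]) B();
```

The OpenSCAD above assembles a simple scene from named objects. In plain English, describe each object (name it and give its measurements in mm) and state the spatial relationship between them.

A is a table with a 1376×674 mm rectangular top, 39 mm thick, top surface at z = 725 mm, supported by four round legs of 40 mm diameter, each leg's bounding box inset 50 mm from the nearest pair of top edges, running from the floor.

B is a four-legged stool. The seat is 290×272 mm, 23 mm thick, top at z = 384 mm. It stands on four square legs, each 30×30 mm in cross-section, from z = 0 to the seat underside, each flush with a corner of the seat. Four stretchers, 30 mm wide and 19 mm tall, connect adjacent legs with their undersides at z = 246 mm, each running between the inner faces of the legs it joins and aligned with the legs' outer faces on the other axis.

Two stools sit around the table at the −x, +x sides.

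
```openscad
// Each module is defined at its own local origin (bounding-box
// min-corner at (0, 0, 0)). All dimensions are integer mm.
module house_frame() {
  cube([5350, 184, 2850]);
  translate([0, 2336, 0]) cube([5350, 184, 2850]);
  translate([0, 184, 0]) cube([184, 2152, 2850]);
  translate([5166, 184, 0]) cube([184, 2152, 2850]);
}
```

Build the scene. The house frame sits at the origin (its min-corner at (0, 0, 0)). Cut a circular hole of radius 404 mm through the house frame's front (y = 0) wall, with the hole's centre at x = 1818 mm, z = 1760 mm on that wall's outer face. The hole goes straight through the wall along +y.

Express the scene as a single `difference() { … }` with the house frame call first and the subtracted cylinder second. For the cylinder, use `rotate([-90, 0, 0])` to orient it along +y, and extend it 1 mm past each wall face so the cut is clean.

difference() {
  house_frame();
  translate([1818, -1, 1760]) rotate([-90, 0, 0]) cylinder(h = 186, r = 404);
}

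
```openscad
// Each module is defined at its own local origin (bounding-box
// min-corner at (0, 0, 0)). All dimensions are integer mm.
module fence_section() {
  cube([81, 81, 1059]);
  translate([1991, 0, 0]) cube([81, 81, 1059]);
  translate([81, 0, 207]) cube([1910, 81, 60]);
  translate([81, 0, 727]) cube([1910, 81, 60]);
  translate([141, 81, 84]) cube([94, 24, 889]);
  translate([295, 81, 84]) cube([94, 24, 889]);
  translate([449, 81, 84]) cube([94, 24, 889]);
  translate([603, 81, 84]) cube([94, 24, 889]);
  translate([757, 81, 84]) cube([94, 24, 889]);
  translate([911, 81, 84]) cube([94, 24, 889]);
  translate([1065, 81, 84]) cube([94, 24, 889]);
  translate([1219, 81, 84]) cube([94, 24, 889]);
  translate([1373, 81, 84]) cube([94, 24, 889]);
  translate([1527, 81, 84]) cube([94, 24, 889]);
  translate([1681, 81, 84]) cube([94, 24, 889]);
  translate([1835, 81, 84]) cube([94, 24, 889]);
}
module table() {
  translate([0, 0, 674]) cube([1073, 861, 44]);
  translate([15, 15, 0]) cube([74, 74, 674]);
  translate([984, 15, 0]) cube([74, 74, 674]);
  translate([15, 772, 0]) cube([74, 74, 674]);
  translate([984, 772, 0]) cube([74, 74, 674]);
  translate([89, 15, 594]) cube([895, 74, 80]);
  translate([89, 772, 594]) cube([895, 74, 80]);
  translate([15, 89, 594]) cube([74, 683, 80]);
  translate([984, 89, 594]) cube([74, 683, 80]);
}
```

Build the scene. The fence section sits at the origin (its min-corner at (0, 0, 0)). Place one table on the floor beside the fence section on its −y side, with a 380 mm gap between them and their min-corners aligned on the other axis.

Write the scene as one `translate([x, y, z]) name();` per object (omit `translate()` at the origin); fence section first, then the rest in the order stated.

fence_section();
translate([0, -1241, 0]) table();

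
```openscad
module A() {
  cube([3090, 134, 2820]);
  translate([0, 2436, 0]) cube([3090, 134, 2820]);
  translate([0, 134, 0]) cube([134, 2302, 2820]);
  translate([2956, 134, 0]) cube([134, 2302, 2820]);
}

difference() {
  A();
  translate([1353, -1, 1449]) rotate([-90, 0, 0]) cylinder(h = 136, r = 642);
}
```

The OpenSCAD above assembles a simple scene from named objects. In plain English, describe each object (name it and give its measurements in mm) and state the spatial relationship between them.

A is a box-shaped house frame (walls only): outside footprint 3090×2570 mm, wall height 2820 mm, wall thickness 134 mm. The two y-facing walls run the full x-width; the two x-facing walls fit between the inner faces of the y-facing walls.

The house frame has a circular hole of radius 642 mm through its front wall, centred at (x = 1353, z = 1449).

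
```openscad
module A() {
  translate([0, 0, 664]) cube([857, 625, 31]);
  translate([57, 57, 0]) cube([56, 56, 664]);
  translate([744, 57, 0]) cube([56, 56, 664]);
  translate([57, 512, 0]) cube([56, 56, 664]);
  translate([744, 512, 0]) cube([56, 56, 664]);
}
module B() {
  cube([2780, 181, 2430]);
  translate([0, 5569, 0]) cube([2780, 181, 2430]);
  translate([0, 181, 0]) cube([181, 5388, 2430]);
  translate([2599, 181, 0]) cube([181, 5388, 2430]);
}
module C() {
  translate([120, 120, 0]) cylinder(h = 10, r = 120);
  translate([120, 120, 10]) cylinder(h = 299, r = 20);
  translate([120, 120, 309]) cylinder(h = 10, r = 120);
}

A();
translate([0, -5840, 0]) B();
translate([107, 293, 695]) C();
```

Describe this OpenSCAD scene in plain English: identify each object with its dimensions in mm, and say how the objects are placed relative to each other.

A is a rectangular dining table. The top is 857×625×31 mm with its upper surface at z = 695 mm. It stands on four 56×56 mm square legs, each inset 57 mm from the nearest pair of top edges, running from the floor to the underside of the top.

B is the wall frame of a small rectangular building: four walls, each 2430 mm tall and 181 mm thick, enclosing a footprint 2780 mm (x) by 5750 mm (y) outside-to-outside, with no floor or roof. The front and back walls (the −y and +y sides) span the full width; the two side walls fit between them.

C is a spool: two coaxial disc flanges of radius 120 mm and thickness 10 mm, joined by a core cylinder of radius 20 mm and height 299 mm. The lower flange rests on z = 0 and the three cylinders share a vertical axis.

The house frame is on the floor beside the table on its −y side. The spool is on top of the table.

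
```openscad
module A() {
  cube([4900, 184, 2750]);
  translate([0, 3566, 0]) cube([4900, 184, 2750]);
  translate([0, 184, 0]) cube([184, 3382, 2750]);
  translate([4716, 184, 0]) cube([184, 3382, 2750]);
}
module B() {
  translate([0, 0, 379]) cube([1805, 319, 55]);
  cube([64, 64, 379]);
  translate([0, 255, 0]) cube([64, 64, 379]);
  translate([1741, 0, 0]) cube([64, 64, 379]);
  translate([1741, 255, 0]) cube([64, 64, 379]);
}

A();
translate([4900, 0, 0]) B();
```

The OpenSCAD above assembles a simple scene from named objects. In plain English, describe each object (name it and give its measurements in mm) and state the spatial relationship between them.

A is a box-shaped house frame (walls only): outside footprint 4900×3750 mm, wall height 2750 mm, wall thickness 184 mm. The two y-facing walls run the full x-width; the two x-facing walls fit between the inner faces of the y-facing walls.

B is a long wooden bench with a 1805 mm (x) × 319 mm (y) seat, 55 mm thick, its top surface 434 mm above the floor. Four 64 mm square legs at the seat corners, flush with the edges, run from z = 0 to the seat underside.

The bench is against the house frame's +x side, with their −y faces flush.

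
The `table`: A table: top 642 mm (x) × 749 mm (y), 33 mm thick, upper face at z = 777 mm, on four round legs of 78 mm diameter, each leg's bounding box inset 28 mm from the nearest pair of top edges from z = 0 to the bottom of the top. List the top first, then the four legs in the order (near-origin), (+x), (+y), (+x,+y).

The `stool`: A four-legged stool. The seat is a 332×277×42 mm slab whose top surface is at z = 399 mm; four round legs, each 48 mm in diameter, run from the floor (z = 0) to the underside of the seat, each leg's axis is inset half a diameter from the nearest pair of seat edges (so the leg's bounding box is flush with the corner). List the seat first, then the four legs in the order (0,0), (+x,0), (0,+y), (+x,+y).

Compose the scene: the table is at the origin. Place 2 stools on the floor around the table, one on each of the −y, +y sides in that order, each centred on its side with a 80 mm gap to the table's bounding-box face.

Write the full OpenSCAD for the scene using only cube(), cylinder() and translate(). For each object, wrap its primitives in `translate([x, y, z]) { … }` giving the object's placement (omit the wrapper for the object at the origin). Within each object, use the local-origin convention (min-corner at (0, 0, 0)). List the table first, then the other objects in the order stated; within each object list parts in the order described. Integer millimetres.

translate([0, 0, 744]) cube([642, 749, 33]);
translate([67, 67, 0]) cylinder(h = 744, r = 39);
translate([575, 67, 0]) cylinder(h = 744, r = 39);
translate([67, 682, 0]) cylinder(h = 744, r = 39);
translate([575, 682, 0]) cylinder(h = 744, r = 39);
translate([155, -357, 0]) {
  translate([0, 0, 357]) cube([332, 277, 42]);
  translate([24, 24, 0]) cylinder(h = 357, r = 24);
  translate([308, 24, 0]) cylinder(h = 357, r = 24);
  translate([24, 253, 0]) cylinder(h = 357, r = 24);
  translate([308, 253, 0]) cylinder(h = 357, r = 24);
}
translate([155, 829, 0]) {
  translate([0, 0, 357]) cube([332, 277, 42]);
  translate([24, 24, 0]) cylinder(h = 357, r = 24);
  translate([308, 24, 0]) cylinder(h = 357, r = 24);
  translate([24, 253, 0]) cylinder(h = 357, r = 24);
  translate([308, 253, 0]) cylinder(h = 357, r = 24);
}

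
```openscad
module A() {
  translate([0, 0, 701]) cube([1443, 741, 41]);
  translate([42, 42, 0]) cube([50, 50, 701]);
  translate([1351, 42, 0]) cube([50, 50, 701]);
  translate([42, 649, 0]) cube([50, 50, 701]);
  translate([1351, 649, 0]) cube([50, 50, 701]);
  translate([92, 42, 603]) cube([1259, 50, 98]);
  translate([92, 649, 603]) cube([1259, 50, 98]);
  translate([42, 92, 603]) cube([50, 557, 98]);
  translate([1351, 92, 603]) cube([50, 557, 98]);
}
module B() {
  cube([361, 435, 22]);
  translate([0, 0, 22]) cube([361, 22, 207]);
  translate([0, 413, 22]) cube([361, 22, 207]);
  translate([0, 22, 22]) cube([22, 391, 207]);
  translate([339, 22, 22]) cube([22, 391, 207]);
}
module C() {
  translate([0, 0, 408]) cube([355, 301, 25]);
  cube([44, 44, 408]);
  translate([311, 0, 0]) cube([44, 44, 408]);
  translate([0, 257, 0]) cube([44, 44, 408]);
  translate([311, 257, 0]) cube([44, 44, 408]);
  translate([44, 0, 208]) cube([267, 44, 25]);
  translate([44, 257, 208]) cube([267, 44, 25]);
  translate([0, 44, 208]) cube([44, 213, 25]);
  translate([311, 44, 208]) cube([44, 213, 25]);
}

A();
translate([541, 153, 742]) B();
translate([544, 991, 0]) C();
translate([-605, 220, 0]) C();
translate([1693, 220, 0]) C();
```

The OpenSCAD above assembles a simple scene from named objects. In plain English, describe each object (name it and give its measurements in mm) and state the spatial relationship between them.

A is a table with a 1443×741 mm rectangular top, 41 mm thick, top surface at z = 742 mm, supported by four 50×50 mm square legs, each inset 42 mm from the nearest pair of top edges, running from the floor. Four apron rails, 50 mm thick and 98 mm tall, run between adjacent legs with their top edges flush with the underside of the top and their outer faces flush with the legs' outer faces.

B is an open-topped rectangular box: outside dimensions 361×435×229 mm, with a uniform wall and base thickness of 22 mm. The base is a full 361×435 slab on the floor; four walls sit on top of the base. The front and back walls (the −y and +y sides) span the full width; the two side walls fit between them.

C is a simple wooden stool: a rectangular seat 355 mm (x) by 301 mm (y), 25 mm thick, top face at z = 433 mm, on four square legs, each 44×44 mm in cross-section. The legs rest on z = 0, each flush with a corner of the seat. Four stretchers, 44 mm wide and 25 mm tall, connect adjacent legs with their undersides at z = 208 mm, each running between the inner faces of the legs it joins and aligned with the legs' outer faces on the other axis.

The open box is on top of the table, centred. Three stools sit around the table at the +y, −x, +x sides.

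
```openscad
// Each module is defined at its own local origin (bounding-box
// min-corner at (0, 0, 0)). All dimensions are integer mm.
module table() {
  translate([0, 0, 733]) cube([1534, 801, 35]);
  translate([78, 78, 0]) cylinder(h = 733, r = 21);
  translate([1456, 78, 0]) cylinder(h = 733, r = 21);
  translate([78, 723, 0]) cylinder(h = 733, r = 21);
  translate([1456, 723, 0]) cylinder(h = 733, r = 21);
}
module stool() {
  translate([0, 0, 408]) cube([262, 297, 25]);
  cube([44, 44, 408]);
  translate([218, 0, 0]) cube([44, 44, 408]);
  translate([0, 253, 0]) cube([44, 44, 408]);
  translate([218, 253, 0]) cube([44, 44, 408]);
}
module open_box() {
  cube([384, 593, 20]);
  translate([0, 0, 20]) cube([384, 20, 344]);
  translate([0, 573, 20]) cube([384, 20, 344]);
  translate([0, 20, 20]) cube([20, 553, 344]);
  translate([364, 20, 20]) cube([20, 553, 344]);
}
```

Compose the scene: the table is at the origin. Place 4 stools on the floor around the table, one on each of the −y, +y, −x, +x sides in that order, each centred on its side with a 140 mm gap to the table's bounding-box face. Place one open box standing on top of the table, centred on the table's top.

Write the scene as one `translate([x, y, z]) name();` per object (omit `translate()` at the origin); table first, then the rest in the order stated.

table();
translate([636, -437, 0]) stool();
translate([636, 941, 0]) stool();
translate([-402, 252, 0]) stool();
translate([1674, 252, 0]) stool();
translate([575, 104, 768]) open_box();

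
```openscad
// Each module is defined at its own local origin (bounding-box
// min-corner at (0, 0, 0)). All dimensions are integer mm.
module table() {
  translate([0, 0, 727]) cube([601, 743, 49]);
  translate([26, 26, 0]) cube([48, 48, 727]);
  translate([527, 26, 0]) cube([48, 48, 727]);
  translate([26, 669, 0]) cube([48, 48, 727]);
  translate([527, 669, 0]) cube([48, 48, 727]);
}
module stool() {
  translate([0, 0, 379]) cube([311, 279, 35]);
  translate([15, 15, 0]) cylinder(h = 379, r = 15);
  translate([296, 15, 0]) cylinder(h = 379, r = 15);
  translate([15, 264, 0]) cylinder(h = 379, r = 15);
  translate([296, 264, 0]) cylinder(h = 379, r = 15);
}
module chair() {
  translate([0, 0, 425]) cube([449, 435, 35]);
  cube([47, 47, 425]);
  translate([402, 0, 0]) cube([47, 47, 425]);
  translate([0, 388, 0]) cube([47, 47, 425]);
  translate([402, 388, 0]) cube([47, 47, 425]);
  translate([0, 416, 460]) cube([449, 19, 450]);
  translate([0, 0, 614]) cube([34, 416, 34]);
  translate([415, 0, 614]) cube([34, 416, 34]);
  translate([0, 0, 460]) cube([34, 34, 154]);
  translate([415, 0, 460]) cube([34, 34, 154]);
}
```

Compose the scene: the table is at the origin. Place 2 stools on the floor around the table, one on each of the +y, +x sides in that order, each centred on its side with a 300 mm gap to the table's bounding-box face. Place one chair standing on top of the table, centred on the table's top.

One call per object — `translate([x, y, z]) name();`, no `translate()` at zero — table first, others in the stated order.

table();
translate([145, 1043, 0]) stool();
translate([901, 232, 0]) stool();
translate([76, 154, 776]) chair();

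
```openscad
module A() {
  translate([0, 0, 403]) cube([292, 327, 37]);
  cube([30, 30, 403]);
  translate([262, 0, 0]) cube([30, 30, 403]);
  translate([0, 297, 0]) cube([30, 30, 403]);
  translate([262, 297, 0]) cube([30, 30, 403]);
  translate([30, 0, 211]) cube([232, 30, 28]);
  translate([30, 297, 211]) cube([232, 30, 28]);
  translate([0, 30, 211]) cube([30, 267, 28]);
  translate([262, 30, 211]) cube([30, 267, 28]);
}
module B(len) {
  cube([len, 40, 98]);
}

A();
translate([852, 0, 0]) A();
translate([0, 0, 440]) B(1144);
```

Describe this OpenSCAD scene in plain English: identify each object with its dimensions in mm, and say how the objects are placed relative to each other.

A is a four-legged stool. The seat is 292×327 mm, 37 mm thick, top at z = 440 mm. It stands on four square legs, each 30×30 mm in cross-section, from z = 0 to the seat underside, each flush with a corner of the seat. Four stretchers, 30 mm wide and 28 mm tall, connect adjacent legs with their undersides at z = 211 mm, each running between the inner faces of the legs it joins and aligned with the legs' outer faces on the other axis.

B is a rectangular beam 1144 mm long (x), 40 mm deep (y), 98 mm thick (z).

The beam spans the tops of two stools placed 560 mm apart, resting at z = 440 mm.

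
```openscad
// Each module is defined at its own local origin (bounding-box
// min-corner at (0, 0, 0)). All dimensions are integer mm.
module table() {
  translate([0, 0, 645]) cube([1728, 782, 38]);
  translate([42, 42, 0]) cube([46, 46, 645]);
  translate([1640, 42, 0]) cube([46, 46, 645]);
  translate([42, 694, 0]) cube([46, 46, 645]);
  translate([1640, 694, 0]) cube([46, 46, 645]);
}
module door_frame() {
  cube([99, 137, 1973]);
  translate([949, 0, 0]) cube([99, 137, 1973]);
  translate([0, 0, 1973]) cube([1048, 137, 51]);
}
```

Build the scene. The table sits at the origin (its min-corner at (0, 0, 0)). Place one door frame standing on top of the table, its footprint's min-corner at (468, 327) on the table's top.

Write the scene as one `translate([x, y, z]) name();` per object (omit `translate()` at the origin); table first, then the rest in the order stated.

table();
translate([468, 327, 683]) door_frame();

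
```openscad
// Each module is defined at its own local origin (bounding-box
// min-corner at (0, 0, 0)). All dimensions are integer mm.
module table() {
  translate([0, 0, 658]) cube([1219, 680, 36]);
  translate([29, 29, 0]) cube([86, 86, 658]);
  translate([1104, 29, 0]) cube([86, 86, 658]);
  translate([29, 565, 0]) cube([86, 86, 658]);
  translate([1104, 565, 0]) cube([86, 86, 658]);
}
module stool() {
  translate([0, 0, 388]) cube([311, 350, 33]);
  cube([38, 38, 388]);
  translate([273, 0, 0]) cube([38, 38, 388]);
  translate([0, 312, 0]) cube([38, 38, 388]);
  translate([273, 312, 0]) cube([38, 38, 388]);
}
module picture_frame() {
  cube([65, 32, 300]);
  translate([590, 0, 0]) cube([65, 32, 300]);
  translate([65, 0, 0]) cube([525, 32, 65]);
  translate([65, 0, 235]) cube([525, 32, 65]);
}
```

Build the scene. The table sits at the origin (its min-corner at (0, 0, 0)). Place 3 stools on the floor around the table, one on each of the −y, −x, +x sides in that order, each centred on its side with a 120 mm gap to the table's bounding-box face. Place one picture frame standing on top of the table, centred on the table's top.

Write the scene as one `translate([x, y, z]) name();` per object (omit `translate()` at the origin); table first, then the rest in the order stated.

table();
translate([454, -470, 0]) stool();
translate([-431, 165, 0]) stool();
translate([1339, 165, 0]) stool();
translate([282, 324, 694]) picture_frame();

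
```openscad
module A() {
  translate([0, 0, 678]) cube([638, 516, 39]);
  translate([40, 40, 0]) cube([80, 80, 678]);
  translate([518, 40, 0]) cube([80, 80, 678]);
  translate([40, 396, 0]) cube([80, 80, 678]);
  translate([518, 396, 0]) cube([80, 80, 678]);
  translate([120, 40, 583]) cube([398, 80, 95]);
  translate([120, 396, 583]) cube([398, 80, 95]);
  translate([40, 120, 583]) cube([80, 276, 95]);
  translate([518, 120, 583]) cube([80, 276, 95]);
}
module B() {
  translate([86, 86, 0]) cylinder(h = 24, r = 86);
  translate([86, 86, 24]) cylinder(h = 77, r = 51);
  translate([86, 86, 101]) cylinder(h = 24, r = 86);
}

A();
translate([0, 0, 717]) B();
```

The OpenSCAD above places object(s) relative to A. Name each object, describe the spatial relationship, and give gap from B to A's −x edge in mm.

The spool's min-x is at 0; the table's min-x is 0; gap = 0 mm.

A is a table. B is a spool. The spool is on top of the table. The gap from the spool to the table's −x edge is 0 mm.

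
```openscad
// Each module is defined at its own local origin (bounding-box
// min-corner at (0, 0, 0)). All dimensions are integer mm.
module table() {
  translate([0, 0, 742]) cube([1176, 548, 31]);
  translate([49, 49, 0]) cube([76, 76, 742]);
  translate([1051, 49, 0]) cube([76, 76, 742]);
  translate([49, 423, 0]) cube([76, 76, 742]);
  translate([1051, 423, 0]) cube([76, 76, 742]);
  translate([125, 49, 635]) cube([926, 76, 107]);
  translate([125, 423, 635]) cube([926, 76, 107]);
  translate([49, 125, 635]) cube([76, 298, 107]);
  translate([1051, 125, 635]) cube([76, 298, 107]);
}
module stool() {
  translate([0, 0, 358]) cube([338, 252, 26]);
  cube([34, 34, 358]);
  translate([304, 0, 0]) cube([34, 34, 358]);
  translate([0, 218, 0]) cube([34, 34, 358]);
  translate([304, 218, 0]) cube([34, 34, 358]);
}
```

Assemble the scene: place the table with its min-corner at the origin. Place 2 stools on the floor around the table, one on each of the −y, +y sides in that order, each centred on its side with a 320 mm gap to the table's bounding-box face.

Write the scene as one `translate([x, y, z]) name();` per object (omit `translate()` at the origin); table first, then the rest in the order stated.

table();
translate([419, -572, 0]) stool();
translate([419, 868, 0]) stool();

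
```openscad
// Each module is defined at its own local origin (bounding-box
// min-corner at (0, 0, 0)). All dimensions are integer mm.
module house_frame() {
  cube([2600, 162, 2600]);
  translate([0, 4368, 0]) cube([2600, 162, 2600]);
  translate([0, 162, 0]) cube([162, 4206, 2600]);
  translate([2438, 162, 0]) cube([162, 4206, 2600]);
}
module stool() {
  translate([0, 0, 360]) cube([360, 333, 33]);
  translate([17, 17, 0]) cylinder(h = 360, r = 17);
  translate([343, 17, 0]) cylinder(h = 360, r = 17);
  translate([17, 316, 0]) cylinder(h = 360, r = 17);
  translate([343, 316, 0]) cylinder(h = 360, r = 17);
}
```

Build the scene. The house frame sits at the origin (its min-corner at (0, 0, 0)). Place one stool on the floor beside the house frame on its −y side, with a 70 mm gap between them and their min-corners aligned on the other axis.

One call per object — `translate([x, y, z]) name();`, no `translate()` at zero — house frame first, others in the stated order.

house_frame();
translate([0, -403, 0]) stool();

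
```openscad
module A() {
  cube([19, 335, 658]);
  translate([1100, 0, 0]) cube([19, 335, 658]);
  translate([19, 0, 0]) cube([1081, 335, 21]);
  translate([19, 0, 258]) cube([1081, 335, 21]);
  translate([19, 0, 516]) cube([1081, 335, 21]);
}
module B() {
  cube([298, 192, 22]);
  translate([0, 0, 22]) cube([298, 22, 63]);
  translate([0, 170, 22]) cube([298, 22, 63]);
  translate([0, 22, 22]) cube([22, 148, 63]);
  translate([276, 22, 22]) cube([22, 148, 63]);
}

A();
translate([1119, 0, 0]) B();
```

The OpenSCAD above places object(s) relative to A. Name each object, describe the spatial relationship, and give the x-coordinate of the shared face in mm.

A is a bookshelf. B is an open box. The open box is against the bookshelf's +x side, with their −y faces flush. The x-coordinate of the shared face is 1119 mm.

The bookshelf's +x face and the open box's −x face are both at x = 1119 mm.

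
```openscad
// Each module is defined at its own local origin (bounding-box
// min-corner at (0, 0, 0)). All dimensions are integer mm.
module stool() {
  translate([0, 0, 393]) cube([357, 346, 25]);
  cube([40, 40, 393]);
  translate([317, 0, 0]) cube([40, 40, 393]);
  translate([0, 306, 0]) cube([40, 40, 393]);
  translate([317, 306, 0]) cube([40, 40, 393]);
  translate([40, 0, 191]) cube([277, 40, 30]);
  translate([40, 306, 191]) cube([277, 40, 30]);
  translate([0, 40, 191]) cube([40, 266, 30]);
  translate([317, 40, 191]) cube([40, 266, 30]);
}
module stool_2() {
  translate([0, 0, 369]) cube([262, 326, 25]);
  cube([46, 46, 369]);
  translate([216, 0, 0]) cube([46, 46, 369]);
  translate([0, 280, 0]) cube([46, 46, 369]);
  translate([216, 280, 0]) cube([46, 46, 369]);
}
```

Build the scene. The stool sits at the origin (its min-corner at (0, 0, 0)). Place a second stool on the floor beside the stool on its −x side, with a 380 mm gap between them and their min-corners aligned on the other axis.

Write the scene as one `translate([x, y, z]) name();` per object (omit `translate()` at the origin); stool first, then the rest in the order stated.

stool();
translate([-642, 0, 0]) stool_2();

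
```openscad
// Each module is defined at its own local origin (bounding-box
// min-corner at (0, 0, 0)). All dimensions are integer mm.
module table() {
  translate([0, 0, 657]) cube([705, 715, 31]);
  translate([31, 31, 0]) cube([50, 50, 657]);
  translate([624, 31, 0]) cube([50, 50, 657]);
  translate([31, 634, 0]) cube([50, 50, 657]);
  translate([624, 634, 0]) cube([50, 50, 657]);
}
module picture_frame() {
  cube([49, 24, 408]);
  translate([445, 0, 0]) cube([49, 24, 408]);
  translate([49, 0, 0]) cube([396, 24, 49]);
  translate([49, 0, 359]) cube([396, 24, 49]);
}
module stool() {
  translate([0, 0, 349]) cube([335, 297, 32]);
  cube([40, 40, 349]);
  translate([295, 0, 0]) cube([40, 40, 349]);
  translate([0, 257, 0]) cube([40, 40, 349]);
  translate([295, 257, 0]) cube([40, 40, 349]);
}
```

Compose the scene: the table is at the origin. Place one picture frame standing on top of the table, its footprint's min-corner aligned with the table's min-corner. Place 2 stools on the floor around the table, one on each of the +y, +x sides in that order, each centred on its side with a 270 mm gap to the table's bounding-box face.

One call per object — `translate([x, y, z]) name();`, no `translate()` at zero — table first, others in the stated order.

table();
translate([0, 0, 688]) picture_frame();
translate([185, 985, 0]) stool();
translate([975, 209, 0]) stool();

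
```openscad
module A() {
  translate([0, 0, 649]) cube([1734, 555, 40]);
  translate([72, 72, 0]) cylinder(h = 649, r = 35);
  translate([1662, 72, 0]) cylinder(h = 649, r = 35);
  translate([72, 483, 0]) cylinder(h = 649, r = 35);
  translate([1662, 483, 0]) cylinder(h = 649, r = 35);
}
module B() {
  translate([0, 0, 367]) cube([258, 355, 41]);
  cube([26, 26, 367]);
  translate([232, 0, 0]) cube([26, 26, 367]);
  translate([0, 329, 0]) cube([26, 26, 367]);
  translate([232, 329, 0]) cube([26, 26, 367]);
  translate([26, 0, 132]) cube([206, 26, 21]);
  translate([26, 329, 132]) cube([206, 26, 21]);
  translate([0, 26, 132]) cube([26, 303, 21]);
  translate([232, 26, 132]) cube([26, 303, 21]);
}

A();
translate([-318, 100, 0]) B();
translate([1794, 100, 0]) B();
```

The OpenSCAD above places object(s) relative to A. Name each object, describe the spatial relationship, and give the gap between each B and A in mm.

Each stool's nearest face is 60 mm from the table's bounding box.

A is a table. B is a stool. Two stools sit around the table at the −x, +x sides. The gap between each stool and the table is 60 mm.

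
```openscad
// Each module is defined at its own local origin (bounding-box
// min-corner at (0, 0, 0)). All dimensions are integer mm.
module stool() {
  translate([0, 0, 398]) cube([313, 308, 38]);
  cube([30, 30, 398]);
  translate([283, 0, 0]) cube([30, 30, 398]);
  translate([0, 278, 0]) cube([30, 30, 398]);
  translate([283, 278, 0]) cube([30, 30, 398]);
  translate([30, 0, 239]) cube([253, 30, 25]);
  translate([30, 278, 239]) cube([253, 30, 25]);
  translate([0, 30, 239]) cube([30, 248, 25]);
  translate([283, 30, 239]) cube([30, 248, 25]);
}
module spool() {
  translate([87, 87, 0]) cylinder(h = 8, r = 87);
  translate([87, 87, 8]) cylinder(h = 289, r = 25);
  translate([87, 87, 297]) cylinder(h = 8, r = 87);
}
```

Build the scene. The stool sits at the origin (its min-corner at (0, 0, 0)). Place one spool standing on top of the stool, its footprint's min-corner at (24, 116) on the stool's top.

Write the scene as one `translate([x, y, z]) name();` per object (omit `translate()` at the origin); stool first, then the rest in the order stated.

stool();
translate([24, 116, 436]) spool();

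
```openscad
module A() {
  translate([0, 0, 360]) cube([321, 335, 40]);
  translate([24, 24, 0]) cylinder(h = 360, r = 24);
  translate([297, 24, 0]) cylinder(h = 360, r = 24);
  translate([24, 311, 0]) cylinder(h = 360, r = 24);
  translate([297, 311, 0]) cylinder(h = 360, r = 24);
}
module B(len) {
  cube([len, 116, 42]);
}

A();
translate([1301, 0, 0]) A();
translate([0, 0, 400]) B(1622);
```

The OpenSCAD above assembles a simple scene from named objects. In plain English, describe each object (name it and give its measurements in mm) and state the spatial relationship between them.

A is a four-legged stool. The seat is a 321×335×40 mm slab whose top surface is at z = 400 mm; four round legs, each 48 mm in diameter, run from the floor (z = 0) to the underside of the seat, each leg's axis is inset half a diameter from the nearest pair of seat edges (so the leg's bounding box is flush with the corner).

B is a rectangular beam 1622 mm long (x), 116 mm deep (y), 42 mm thick (z).

The beam spans the tops of two stools placed 980 mm apart, resting at z = 400 mm.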